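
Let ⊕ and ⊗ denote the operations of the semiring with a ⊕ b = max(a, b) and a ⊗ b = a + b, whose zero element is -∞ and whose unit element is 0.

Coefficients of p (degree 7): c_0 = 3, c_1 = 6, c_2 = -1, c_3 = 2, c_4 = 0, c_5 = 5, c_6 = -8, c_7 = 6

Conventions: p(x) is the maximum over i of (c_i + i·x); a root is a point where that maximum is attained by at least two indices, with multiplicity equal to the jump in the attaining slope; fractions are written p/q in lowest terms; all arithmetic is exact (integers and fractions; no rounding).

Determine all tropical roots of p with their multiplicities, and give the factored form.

hull edge (i=0, c=3) to (i=1, c=6): slope 3, span 1
hull edge (i=1, c=6) to (i=7, c=6): slope 0, span 6
Factored form: p(x) = 6 ⊗ (x ⊕ (-3)) ⊗ (x ⊕ 0) ⊗ (x ⊕ 0) ⊗ (x ⊕ 0) ⊗ (x ⊕ 0) ⊗ (x ⊕ 0) ⊗ (x ⊕ 0)
Answer: roots = -3 (mult 1), 0 (mult 6)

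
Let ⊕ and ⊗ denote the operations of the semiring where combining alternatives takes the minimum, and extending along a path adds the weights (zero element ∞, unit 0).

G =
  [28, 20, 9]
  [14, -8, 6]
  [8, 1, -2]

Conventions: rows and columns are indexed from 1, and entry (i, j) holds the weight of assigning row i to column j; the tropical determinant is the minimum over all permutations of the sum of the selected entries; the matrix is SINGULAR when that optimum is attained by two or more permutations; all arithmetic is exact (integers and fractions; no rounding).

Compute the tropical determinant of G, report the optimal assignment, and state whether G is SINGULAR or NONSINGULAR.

σ = (1, 2, 3): 28 + (-8) + (-2) = 18
σ = (1, 3, 2): 28 + 6 + 1 = 35
σ = (2, 1, 3): 20 + 14 + (-2) = 32
σ = (2, 3, 1): 20 + 6 + 8 = 34
σ = (3, 1, 2): 9 + 14 + 1 = 24
σ = (3, 2, 1): 9 + (-8) + 8 = 9
Optimal value attained by: σ = (3, 2, 1).
Answer: det⊕(G) = 9; verdict: NONSINGULAR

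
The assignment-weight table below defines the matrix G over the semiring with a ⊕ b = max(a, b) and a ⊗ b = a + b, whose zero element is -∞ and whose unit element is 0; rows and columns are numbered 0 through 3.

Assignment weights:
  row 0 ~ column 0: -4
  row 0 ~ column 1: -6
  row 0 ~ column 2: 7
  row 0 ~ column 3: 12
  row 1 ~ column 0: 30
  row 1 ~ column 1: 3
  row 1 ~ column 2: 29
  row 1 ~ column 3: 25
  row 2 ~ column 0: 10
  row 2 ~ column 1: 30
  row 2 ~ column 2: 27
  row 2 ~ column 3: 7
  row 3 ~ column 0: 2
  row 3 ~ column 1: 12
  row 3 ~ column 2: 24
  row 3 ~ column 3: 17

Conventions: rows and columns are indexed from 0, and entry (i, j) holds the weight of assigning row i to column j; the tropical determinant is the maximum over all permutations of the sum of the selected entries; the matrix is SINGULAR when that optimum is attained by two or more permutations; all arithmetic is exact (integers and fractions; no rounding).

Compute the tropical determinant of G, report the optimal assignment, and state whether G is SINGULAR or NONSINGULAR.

σ = (0, 1, 2, 3): (-4) + 3 + 27 + 17 = 43
σ = (0, 1, 3, 2): (-4) + 3 + 7 + 24 = 30
σ = (0, 2, 1, 3): (-4) + 29 + 30 + 17 = 72
σ = (0, 2, 3, 1): (-4) + 29 + 7 + 12 = 44
σ = (0, 3, 1, 2): (-4) + 25 + 30 + 24 = 75
σ = (0, 3, 2, 1): (-4) + 25 + 27 + 12 = 60
σ = (1, 0, 2, 3): (-6) + 30 + 27 + 17 = 68
σ = (1, 0, 3, 2): (-6) + 30 + 7 + 24 = 55
σ = (1, 2, 0, 3): (-6) + 29 + 10 + 17 = 50
σ = (1, 2, 3, 0): (-6) + 29 + 7 + 2 = 32
σ = (1, 3, 0, 2): (-6) + 25 + 10 + 24 = 53
σ = (1, 3, 2, 0): (-6) + 25 + 27 + 2 = 48
σ = (2, 0, 1, 3): 7 + 30 + 30 + 17 = 84
σ = (2, 0, 3, 1): 7 + 30 + 7 + 12 = 56
σ = (2, 1, 0, 3): 7 + 3 + 10 + 17 = 37
σ = (2, 1, 3, 0): 7 + 3 + 7 + 2 = 19
σ = (2, 3, 0, 1): 7 + 25 + 10 + 12 = 54
σ = (2, 3, 1, 0): 7 + 25 + 30 + 2 = 64
σ = (3, 0, 1, 2): 12 + 30 + 30 + 24 = 96
σ = (3, 0, 2, 1): 12 + 30 + 27 + 12 = 81
σ = (3, 1, 0, 2): 12 + 3 + 10 + 24 = 49
σ = (3, 1, 2, 0): 12 + 3 + 27 + 2 = 44
σ = (3, 2, 0, 1): 12 + 29 + 10 + 12 = 63
σ = (3, 2, 1, 0): 12 + 29 + 30 + 2 = 73
Optimal value attained by: σ = (3, 0, 1, 2).
Answer: det⊕(G) = 96; verdict: NONSINGULAR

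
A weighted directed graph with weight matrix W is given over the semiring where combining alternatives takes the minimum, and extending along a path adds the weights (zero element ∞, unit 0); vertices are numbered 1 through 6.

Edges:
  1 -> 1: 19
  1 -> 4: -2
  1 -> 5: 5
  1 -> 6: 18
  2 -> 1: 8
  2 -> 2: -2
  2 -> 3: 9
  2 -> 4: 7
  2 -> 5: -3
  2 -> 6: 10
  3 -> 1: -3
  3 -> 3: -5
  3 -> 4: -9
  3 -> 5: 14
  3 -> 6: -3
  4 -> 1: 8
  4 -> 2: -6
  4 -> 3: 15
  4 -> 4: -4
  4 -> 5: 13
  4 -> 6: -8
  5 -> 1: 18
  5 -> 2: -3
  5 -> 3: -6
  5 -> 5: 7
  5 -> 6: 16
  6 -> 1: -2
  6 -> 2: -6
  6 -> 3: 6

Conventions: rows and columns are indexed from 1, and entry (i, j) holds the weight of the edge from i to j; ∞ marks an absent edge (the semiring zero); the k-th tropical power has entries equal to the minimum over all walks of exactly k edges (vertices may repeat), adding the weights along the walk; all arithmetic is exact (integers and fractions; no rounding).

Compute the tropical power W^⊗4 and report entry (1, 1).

W^⊗2:
  [6, -8, -1, -6, 11, -10]
  [6, -6, -9, 0, -5, -1]
  [-8, -15, -10, -14, 2, -17]
  [-10, -14, -2, -8, -9, -12]
  [-9, -5, -11, -15, -6, -9]
  [2, -8, 1, -4, -9, 3]
W^⊗3:
  [-12, -16, -6, -10, -11, -14]
  [-12, -8, -14, -18, -9, -12]
  [-19, -23, -15, -19, -18, -22]
  [-14, -18, -15, -12, -17, -16]
  [-14, -21, -16, -20, -8, -23]
  [-2, -12, -15, -8, -11, -12]
W^⊗4:
  [-16, -20, -17, -15, -19, -18]
  [-17, -24, -19, -23, -11, -26]
  [-24, -28, -24, -24, -26, -27]
  [-18, -22, -23, -24, -21, -20]
  [-25, -29, -21, -25, -24, -28]
  [-18, -18, -20, -24, -15, -18]
Key observation: the optimum is the walk 1->4->4->6->1, with weight (-2) + (-4) + (-8) + (-2) = -16.
Optimal value attained by: walk 1->4->4->6->1.
Answer: (W^⊗4)[1][1] = -16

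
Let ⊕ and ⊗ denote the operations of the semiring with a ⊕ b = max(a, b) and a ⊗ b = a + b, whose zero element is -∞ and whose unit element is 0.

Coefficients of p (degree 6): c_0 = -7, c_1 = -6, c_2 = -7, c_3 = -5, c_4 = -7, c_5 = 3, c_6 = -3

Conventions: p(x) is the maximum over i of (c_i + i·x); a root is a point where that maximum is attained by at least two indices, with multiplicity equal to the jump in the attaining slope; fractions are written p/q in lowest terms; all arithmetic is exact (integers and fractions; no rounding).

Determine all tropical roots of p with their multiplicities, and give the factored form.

hull edge (i=0, c=-7) to (i=5, c=3): slope 2, span 5
hull edge (i=5, c=3) to (i=6, c=-3): slope -6, span 1
Factored form: p(x) = -3 ⊗ (x ⊕ (-2)) ⊗ (x ⊕ (-2)) ⊗ (x ⊕ (-2)) ⊗ (x ⊕ (-2)) ⊗ (x ⊕ (-2)) ⊗ (x ⊕ 6)
Answer: roots = -2 (mult 5), 6 (mult 1)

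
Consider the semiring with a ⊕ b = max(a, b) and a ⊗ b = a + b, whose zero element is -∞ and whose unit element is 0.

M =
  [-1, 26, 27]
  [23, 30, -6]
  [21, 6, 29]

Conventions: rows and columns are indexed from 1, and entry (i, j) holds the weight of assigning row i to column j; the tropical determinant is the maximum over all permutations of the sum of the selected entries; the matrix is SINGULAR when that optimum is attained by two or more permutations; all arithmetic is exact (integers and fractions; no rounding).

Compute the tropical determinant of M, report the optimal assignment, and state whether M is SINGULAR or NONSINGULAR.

σ = (1, 2, 3): (-1) + 30 + 29 = 58
σ = (1, 3, 2): (-1) + (-6) + 6 = -1
σ = (2, 1, 3): 26 + 23 + 29 = 78
σ = (2, 3, 1): 26 + (-6) + 21 = 41
σ = (3, 1, 2): 27 + 23 + 6 = 56
σ = (3, 2, 1): 27 + 30 + 21 = 78
Optimal value attained by: σ = (2, 1, 3).
Answer: det⊕(M) = 78; verdict: SINGULAR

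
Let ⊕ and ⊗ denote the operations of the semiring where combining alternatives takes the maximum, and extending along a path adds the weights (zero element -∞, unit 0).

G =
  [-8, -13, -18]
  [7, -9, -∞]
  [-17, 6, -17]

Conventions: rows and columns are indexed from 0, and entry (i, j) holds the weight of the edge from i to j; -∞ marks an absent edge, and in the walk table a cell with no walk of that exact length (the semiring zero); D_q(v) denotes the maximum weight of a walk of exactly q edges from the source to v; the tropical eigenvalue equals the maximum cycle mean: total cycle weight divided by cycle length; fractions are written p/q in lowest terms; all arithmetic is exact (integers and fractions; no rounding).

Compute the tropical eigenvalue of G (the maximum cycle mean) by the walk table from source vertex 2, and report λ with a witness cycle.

q=0: [-∞, -∞, 0]
q=1: [-17, 6, -17]
q=2: [13, -3, -34]
q=3: [5, 0, -5]
Optimal cycle mean attained by: cycle 0->2->1->0, total (-18) + 6 + 7, length 3.
Answer: λ = -5/3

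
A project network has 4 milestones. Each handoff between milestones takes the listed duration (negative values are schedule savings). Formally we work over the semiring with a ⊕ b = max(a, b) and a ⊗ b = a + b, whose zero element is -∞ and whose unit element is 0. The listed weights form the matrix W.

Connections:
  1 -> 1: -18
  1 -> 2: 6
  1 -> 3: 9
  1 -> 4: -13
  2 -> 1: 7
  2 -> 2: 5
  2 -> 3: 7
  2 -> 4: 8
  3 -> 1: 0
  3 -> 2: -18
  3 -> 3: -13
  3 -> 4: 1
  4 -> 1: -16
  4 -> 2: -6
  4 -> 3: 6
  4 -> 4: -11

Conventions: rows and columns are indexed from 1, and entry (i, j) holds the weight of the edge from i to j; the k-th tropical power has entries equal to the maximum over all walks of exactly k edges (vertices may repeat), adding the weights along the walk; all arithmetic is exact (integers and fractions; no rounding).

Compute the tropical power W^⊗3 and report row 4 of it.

W^⊗2:
  [13, 11, 13, 14]
  [12, 13, 16, 13]
  [-11, 6, 9, -10]
  [6, -1, 1, 7]
W^⊗3:
  [18, 19, 22, 19]
  [20, 18, 21, 21]
  [13, 11, 13, 14]
  [6, 12, 15, 7]
Answer: row 4 of W^⊗3 = [6, 12, 15, 7]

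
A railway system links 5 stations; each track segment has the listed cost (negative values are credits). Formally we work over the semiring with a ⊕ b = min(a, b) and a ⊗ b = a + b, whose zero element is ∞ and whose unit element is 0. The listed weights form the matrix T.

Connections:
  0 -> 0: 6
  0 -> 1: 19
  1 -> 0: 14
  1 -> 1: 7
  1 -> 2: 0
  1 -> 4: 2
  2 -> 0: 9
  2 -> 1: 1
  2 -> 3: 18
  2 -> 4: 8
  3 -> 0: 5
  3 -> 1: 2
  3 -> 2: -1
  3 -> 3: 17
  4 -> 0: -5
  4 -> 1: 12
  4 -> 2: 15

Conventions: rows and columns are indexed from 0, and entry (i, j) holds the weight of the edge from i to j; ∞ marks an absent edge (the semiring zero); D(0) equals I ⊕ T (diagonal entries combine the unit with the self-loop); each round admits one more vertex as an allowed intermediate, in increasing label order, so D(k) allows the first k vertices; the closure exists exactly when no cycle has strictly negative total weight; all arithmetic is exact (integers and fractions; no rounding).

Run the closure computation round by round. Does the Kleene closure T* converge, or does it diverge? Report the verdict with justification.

D(0):
  [0, 19, ∞, ∞, ∞]
  [14, 0, 0, ∞, 2]
  [9, 1, 0, 18, 8]
  [5, 2, -1, 0, ∞]
  [-5, 12, 15, ∞, 0]
D(1):
  [0, 19, ∞, ∞, ∞]
  [14, 0, 0, ∞, 2]
  [9, 1, 0, 18, 8]
  [5, 2, -1, 0, ∞]
  [-5, 12, 15, ∞, 0]
D(2):
  [0, 19, 19, ∞, 21]
  [14, 0, 0, ∞, 2]
  [9, 1, 0, 18, 3]
  [5, 2, -1, 0, 4]
  [-5, 12, 12, ∞, 0]
D(3):
  [0, 19, 19, 37, 21]
  [9, 0, 0, 18, 2]
  [9, 1, 0, 18, 3]
  [5, 0, -1, 0, 2]
  [-5, 12, 12, 30, 0]
D(4):
  [0, 19, 19, 37, 21]
  [9, 0, 0, 18, 2]
  [9, 1, 0, 18, 3]
  [5, 0, -1, 0, 2]
  [-5, 12, 12, 30, 0]
D(5):
  [0, 19, 19, 37, 21]
  [-3, 0, 0, 18, 2]
  [-2, 1, 0, 18, 3]
  [-3, 0, -1, 0, 2]
  [-5, 12, 12, 30, 0]
Key observation: every diagonal entry stays at the unit through all rounds, so no improving cycle exists.
Answer: CONVERGES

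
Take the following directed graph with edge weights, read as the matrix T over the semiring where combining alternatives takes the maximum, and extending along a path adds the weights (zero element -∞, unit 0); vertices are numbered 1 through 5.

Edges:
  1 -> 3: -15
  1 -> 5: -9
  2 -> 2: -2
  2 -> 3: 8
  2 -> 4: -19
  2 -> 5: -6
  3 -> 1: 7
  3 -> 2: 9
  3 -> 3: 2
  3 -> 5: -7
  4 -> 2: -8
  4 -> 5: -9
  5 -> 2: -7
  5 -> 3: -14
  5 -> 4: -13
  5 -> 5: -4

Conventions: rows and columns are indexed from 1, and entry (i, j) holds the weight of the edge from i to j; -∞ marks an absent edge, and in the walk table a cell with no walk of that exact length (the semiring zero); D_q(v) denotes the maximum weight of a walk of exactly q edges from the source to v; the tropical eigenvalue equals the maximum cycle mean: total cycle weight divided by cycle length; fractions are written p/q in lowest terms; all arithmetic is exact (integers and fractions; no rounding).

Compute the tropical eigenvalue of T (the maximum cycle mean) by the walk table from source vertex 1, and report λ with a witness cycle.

q=0: [0, -∞, -∞, -∞, -∞]
q=1: [-∞, -∞, -15, -∞, -9]
q=2: [-8, -6, -13, -22, -13]
q=3: [-6, -4, 2, -25, -12]
q=4: [9, 11, 4, -23, -5]
q=5: [11, 13, 19, -8, 5]
Optimal cycle mean attained by: cycle 2->3->2, total 8 + 9, length 2.
Answer: λ = 17/2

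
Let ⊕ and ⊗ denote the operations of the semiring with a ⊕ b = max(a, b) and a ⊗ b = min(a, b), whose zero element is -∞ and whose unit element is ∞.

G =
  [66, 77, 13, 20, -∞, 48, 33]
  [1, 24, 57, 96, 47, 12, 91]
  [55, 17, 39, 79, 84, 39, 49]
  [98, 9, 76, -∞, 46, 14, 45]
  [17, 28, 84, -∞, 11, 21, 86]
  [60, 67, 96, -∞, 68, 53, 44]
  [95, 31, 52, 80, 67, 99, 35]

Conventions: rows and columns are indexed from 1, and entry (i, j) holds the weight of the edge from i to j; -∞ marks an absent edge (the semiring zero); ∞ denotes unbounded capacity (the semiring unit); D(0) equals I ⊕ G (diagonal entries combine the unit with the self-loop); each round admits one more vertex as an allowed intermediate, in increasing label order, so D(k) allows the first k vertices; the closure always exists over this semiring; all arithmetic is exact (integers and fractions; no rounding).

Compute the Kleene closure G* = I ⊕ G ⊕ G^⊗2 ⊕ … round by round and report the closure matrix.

D(0):
  [∞, 77, 13, 20, -∞, 48, 33]
  [1, ∞, 57, 96, 47, 12, 91]
  [55, 17, ∞, 79, 84, 39, 49]
  [98, 9, 76, ∞, 46, 14, 45]
  [17, 28, 84, -∞, ∞, 21, 86]
  [60, 67, 96, -∞, 68, ∞, 44]
  [95, 31, 52, 80, 67, 99, ∞]
D(1):
  [∞, 77, 13, 20, -∞, 48, 33]
  [1, ∞, 57, 96, 47, 12, 91]
  [55, 55, ∞, 79, 84, 48, 49]
  [98, 77, 76, ∞, 46, 48, 45]
  [17, 28, 84, 17, ∞, 21, 86]
  [60, 67, 96, 20, 68, ∞, 44]
  [95, 77, 52, 80, 67, 99, ∞]
D(2):
  [∞, 77, 57, 77, 47, 48, 77]
  [1, ∞, 57, 96, 47, 12, 91]
  [55, 55, ∞, 79, 84, 48, 55]
  [98, 77, 76, ∞, 47, 48, 77]
  [17, 28, 84, 28, ∞, 21, 86]
  [60, 67, 96, 67, 68, ∞, 67]
  [95, 77, 57, 80, 67, 99, ∞]
D(3):
  [∞, 77, 57, 77, 57, 48, 77]
  [55, ∞, 57, 96, 57, 48, 91]
  [55, 55, ∞, 79, 84, 48, 55]
  [98, 77, 76, ∞, 76, 48, 77]
  [55, 55, 84, 79, ∞, 48, 86]
  [60, 67, 96, 79, 84, ∞, 67]
  [95, 77, 57, 80, 67, 99, ∞]
D(4):
  [∞, 77, 76, 77, 76, 48, 77]
  [96, ∞, 76, 96, 76, 48, 91]
  [79, 77, ∞, 79, 84, 48, 77]
  [98, 77, 76, ∞, 76, 48, 77]
  [79, 77, 84, 79, ∞, 48, 86]
  [79, 77, 96, 79, 84, ∞, 77]
  [95, 77, 76, 80, 76, 99, ∞]
D(5):
  [∞, 77, 76, 77, 76, 48, 77]
  [96, ∞, 76, 96, 76, 48, 91]
  [79, 77, ∞, 79, 84, 48, 84]
  [98, 77, 76, ∞, 76, 48, 77]
  [79, 77, 84, 79, ∞, 48, 86]
  [79, 77, 96, 79, 84, ∞, 84]
  [95, 77, 76, 80, 76, 99, ∞]
D(6):
  [∞, 77, 76, 77, 76, 48, 77]
  [96, ∞, 76, 96, 76, 48, 91]
  [79, 77, ∞, 79, 84, 48, 84]
  [98, 77, 76, ∞, 76, 48, 77]
  [79, 77, 84, 79, ∞, 48, 86]
  [79, 77, 96, 79, 84, ∞, 84]
  [95, 77, 96, 80, 84, 99, ∞]
D(7):
  [∞, 77, 77, 77, 77, 77, 77]
  [96, ∞, 91, 96, 84, 91, 91]
  [84, 77, ∞, 80, 84, 84, 84]
  [98, 77, 77, ∞, 77, 77, 77]
  [86, 77, 86, 80, ∞, 86, 86]
  [84, 77, 96, 80, 84, ∞, 84]
  [95, 77, 96, 80, 84, 99, ∞]
Answer: G* = [[∞, 77, 77, 77, 77, 77, 77], [96, ∞, 91, 96, 84, 91, 91], [84, 77, ∞, 80, 84, 84, 84], [98, 77, 77, ∞, 77, 77, 77], [86, 77, 86, 80, ∞, 86, 86], [84, 77, 96, 80, 84, ∞, 84], [95, 77, 96, 80, 84, 99, ∞]]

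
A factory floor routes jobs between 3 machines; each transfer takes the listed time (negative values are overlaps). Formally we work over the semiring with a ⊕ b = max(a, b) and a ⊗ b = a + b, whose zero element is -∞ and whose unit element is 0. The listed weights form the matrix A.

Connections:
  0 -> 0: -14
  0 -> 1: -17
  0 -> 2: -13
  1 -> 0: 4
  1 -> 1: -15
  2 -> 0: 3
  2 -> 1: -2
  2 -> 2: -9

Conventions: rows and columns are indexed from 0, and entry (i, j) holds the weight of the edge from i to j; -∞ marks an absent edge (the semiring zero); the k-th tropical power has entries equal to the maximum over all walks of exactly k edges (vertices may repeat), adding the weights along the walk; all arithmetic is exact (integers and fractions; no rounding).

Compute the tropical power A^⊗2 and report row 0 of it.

A^⊗2:
  [-10, -15, -22]
  [-10, -13, -9]
  [2, -11, -10]
Answer: row 0 of A^⊗2 = [-10, -15, -22]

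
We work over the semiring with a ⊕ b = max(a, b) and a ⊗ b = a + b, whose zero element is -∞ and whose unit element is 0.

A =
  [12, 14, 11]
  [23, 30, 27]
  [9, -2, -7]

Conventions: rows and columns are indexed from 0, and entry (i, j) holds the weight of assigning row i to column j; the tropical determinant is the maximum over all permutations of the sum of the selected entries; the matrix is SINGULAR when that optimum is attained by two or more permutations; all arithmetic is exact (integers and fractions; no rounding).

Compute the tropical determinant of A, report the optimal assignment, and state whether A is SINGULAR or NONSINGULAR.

σ = (0, 1, 2): 12 + 30 + (-7) = 35
σ = (0, 2, 1): 12 + 27 + (-2) = 37
σ = (1, 0, 2): 14 + 23 + (-7) = 30
σ = (1, 2, 0): 14 + 27 + 9 = 50
σ = (2, 0, 1): 11 + 23 + (-2) = 32
σ = (2, 1, 0): 11 + 30 + 9 = 50
Optimal value attained by: σ = (1, 2, 0).
Answer: det⊕(A) = 50; verdict: SINGULAR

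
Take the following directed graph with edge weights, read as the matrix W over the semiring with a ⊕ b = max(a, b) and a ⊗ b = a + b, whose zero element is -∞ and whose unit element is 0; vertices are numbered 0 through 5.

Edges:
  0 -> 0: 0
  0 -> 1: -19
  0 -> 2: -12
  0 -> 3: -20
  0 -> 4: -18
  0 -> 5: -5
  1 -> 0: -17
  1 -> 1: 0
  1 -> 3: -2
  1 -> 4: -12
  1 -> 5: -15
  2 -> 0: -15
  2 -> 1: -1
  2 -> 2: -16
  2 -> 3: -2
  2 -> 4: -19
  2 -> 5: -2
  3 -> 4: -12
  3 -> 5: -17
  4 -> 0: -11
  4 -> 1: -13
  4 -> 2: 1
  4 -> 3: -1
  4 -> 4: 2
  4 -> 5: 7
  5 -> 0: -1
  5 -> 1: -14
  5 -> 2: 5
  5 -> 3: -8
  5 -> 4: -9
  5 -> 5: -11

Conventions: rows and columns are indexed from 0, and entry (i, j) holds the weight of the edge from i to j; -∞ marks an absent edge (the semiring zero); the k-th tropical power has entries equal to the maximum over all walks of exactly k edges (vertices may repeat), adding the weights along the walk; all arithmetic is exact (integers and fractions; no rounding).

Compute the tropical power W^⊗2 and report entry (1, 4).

W^⊗2:
  [0, -13, 0, -13, -14, -5]
  [-16, 0, -10, -2, -10, -5]
  [-3, -1, 3, -3, -11, -12]
  [-18, -25, -11, -13, -10, -5]
  [6, 0, 12, 1, 4, 9]
  [-1, 4, -6, 3, -7, 3]
Key observation: the optimum is the walk 1->4->4, with weight (-12) + 2 = -10.
Optimal value attained by: walk 1->4->4.
Answer: (W^⊗2)[1][4] = -10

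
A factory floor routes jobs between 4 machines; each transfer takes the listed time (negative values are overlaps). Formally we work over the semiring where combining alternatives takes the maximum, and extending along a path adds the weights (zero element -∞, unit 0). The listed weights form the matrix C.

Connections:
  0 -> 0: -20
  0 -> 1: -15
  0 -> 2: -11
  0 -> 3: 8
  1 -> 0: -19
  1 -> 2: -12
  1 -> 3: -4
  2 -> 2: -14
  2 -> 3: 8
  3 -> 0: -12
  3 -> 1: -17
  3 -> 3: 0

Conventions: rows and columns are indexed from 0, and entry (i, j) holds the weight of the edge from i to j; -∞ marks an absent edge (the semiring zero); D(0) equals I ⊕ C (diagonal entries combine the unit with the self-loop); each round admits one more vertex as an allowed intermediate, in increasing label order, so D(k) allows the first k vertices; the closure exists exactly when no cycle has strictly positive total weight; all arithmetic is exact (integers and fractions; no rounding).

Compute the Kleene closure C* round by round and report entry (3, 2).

D(0):
  [0, -15, -11, 8]
  [-19, 0, -12, -4]
  [-∞, -∞, 0, 8]
  [-12, -17, -∞, 0]
D(1):
  [0, -15, -11, 8]
  [-19, 0, -12, -4]
  [-∞, -∞, 0, 8]
  [-12, -17, -23, 0]
D(2):
  [0, -15, -11, 8]
  [-19, 0, -12, -4]
  [-∞, -∞, 0, 8]
  [-12, -17, -23, 0]
D(3):
  [0, -15, -11, 8]
  [-19, 0, -12, -4]
  [-∞, -∞, 0, 8]
  [-12, -17, -23, 0]
D(4):
  [0, -9, -11, 8]
  [-16, 0, -12, -4]
  [-4, -9, 0, 8]
  [-12, -17, -23, 0]
Answer: C*[3][2] = -23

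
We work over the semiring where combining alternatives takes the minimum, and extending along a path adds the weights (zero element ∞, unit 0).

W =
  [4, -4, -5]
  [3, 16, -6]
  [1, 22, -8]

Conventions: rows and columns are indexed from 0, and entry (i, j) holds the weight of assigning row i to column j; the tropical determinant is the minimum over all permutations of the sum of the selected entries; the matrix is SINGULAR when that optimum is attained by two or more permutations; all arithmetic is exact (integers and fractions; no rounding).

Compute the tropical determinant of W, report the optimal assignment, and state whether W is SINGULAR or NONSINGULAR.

σ = (0, 1, 2): 4 + 16 + (-8) = 12
σ = (0, 2, 1): 4 + (-6) + 22 = 20
σ = (1, 0, 2): (-4) + 3 + (-8) = -9
σ = (1, 2, 0): (-4) + (-6) + 1 = -9
σ = (2, 0, 1): (-5) + 3 + 22 = 20
σ = (2, 1, 0): (-5) + 16 + 1 = 12
Optimal value attained by: σ = (1, 0, 2).
Answer: det⊕(W) = -9; verdict: SINGULAR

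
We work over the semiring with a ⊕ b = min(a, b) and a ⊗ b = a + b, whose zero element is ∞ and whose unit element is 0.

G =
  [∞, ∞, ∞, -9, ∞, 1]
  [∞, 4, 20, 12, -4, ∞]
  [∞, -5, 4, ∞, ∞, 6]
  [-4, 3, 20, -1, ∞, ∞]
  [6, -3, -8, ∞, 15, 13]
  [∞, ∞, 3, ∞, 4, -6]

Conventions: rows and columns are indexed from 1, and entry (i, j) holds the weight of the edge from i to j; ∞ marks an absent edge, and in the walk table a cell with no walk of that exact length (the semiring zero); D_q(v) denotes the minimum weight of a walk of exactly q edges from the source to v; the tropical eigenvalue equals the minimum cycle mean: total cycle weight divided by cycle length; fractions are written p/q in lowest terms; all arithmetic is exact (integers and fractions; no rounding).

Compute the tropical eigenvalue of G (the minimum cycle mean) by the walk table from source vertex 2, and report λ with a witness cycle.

q=0: [∞, 0, ∞, ∞, ∞, ∞]
q=1: [∞, 4, 20, 12, -4, ∞]
q=2: [2, -7, -12, 11, 0, 9]
q=3: [6, -17, -8, -7, -11, -6]
q=4: [-11, -14, -19, -8, -21, -12]
q=5: [-15, -24, -29, -20, -18, -18]
q=6: [-24, -34, -26, -24, -28, -24]
Optimal cycle mean attained by: cycle 1->4->1, total (-9) + (-4), length 2.
Answer: λ = -13/2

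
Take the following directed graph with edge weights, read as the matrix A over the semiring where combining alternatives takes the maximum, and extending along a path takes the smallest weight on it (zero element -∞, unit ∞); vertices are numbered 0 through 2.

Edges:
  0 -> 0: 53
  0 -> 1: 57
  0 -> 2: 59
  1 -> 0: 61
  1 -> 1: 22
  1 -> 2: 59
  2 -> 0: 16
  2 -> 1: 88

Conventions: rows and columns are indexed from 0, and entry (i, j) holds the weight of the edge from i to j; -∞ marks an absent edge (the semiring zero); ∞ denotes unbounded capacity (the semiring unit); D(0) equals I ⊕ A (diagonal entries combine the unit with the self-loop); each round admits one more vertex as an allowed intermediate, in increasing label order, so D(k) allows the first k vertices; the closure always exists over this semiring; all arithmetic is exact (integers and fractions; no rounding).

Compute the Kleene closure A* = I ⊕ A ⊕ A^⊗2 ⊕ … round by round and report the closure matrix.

D(0):
  [∞, 57, 59]
  [61, ∞, 59]
  [16, 88, ∞]
D(1):
  [∞, 57, 59]
  [61, ∞, 59]
  [16, 88, ∞]
D(2):
  [∞, 57, 59]
  [61, ∞, 59]
  [61, 88, ∞]
D(3):
  [∞, 59, 59]
  [61, ∞, 59]
  [61, 88, ∞]
Answer: A* = [[∞, 59, 59], [61, ∞, 59], [61, 88, ∞]]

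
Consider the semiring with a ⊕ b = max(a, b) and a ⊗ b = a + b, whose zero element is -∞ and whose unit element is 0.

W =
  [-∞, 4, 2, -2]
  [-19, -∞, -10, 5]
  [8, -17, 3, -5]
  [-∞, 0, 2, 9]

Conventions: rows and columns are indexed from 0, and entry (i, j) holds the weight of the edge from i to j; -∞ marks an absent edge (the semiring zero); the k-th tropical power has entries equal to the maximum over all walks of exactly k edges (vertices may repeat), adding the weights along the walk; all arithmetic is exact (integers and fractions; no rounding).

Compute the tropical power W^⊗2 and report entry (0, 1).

W^⊗2:
  [10, -2, 5, 9]
  [-2, 5, 7, 14]
  [11, 12, 10, 6]
  [10, 9, 11, 18]
Key observation: the optimum is the walk 0->3->1, with weight (-2) + 0 = -2.
Optimal value attained by: walk 0->3->1.
Answer: (W^⊗2)[0][1] = -2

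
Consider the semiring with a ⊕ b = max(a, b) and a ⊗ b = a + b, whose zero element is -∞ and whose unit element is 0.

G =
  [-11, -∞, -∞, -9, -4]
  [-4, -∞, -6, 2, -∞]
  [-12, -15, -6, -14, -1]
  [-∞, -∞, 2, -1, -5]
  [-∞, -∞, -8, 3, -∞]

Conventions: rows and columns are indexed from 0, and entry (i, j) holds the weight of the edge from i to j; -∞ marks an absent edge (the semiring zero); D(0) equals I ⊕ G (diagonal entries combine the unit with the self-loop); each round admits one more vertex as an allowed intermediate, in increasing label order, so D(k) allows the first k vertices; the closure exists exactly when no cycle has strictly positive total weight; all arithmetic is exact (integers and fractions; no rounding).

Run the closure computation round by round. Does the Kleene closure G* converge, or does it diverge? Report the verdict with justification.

D(0):
  [0, -∞, -∞, -9, -4]
  [-4, 0, -6, 2, -∞]
  [-12, -15, 0, -14, -1]
  [-∞, -∞, 2, 0, -5]
  [-∞, -∞, -8, 3, 0]
D(1):
  [0, -∞, -∞, -9, -4]
  [-4, 0, -6, 2, -8]
  [-12, -15, 0, -14, -1]
  [-∞, -∞, 2, 0, -5]
  [-∞, -∞, -8, 3, 0]
D(2):
  [0, -∞, -∞, -9, -4]
  [-4, 0, -6, 2, -8]
  [-12, -15, 0, -13, -1]
  [-∞, -∞, 2, 0, -5]
  [-∞, -∞, -8, 3, 0]
D(3):
  [0, -∞, -∞, -9, -4]
  [-4, 0, -6, 2, -7]
  [-12, -15, 0, -13, -1]
  [-10, -13, 2, 0, 1]
  [-20, -23, -8, 3, 0]
Detection: at round 4, diagonal entry (4, 4) turns strictly positive.
Key observation: the cycle 4->3->2->4 has total weight 3 + 2 + (-1), which is strictly positive.
Answer: DIVERGES — positive cycle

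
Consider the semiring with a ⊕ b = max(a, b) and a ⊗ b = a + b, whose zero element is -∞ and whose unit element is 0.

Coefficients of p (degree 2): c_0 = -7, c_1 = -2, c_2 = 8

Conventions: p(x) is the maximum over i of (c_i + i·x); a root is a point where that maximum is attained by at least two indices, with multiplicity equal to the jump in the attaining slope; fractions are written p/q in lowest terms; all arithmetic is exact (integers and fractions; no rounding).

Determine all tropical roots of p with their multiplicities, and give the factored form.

hull edge (i=0, c=-7) to (i=2, c=8): slope 15/2, span 2
Factored form: p(x) = 8 ⊗ (x ⊕ (-15/2)) ⊗ (x ⊕ (-15/2))
Answer: roots = -15/2 (mult 2)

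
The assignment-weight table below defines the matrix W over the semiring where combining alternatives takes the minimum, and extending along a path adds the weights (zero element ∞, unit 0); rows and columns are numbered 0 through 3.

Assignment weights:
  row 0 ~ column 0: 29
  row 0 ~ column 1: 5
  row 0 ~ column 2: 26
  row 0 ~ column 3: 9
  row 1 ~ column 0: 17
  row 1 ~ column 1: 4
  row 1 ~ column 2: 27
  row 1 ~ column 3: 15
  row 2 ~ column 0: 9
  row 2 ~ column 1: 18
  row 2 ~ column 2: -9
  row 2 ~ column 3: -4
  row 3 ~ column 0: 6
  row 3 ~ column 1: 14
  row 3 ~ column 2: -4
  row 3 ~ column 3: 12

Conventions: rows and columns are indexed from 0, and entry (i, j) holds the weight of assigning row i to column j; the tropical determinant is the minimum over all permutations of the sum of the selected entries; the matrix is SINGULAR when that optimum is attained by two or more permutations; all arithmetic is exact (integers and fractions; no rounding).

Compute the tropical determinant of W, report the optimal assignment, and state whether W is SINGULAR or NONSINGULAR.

σ = (0, 1, 2, 3): 29 + 4 + (-9) + 12 = 36
σ = (0, 1, 3, 2): 29 + 4 + (-4) + (-4) = 25
σ = (0, 2, 1, 3): 29 + 27 + 18 + 12 = 86
σ = (0, 2, 3, 1): 29 + 27 + (-4) + 14 = 66
σ = (0, 3, 1, 2): 29 + 15 + 18 + (-4) = 58
σ = (0, 3, 2, 1): 29 + 15 + (-9) + 14 = 49
σ = (1, 0, 2, 3): 5 + 17 + (-9) + 12 = 25
σ = (1, 0, 3, 2): 5 + 17 + (-4) + (-4) = 14
σ = (1, 2, 0, 3): 5 + 27 + 9 + 12 = 53
σ = (1, 2, 3, 0): 5 + 27 + (-4) + 6 = 34
σ = (1, 3, 0, 2): 5 + 15 + 9 + (-4) = 25
σ = (1, 3, 2, 0): 5 + 15 + (-9) + 6 = 17
σ = (2, 0, 1, 3): 26 + 17 + 18 + 12 = 73
σ = (2, 0, 3, 1): 26 + 17 + (-4) + 14 = 53
σ = (2, 1, 0, 3): 26 + 4 + 9 + 12 = 51
σ = (2, 1, 3, 0): 26 + 4 + (-4) + 6 = 32
σ = (2, 3, 0, 1): 26 + 15 + 9 + 14 = 64
σ = (2, 3, 1, 0): 26 + 15 + 18 + 6 = 65
σ = (3, 0, 1, 2): 9 + 17 + 18 + (-4) = 40
σ = (3, 0, 2, 1): 9 + 17 + (-9) + 14 = 31
σ = (3, 1, 0, 2): 9 + 4 + 9 + (-4) = 18
σ = (3, 1, 2, 0): 9 + 4 + (-9) + 6 = 10
σ = (3, 2, 0, 1): 9 + 27 + 9 + 14 = 59
σ = (3, 2, 1, 0): 9 + 27 + 18 + 6 = 60
Optimal value attained by: σ = (3, 1, 2, 0).
Answer: det⊕(W) = 10; verdict: NONSINGULAR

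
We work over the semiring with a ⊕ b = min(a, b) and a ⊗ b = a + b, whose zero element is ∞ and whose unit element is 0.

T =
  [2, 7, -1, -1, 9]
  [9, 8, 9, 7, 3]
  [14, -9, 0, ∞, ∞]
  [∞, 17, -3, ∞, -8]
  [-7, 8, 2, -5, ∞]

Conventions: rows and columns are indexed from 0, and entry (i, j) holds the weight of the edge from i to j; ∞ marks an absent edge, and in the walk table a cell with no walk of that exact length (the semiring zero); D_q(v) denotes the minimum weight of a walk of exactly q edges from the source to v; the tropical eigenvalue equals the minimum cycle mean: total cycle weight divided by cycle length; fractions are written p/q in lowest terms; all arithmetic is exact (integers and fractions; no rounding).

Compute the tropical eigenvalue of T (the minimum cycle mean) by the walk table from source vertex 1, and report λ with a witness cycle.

q=0: [∞, 0, ∞, ∞, ∞]
q=1: [9, 8, 9, 7, 3]
q=2: [-4, 0, 4, -2, -1]
q=3: [-8, -5, -5, -6, -10]
q=4: [-17, -14, -9, -15, -14]
q=5: [-21, -18, -18, -19, -23]
Optimal cycle mean attained by: cycle 3->4->3, total (-8) + (-5), length 2.
Answer: λ = -13/2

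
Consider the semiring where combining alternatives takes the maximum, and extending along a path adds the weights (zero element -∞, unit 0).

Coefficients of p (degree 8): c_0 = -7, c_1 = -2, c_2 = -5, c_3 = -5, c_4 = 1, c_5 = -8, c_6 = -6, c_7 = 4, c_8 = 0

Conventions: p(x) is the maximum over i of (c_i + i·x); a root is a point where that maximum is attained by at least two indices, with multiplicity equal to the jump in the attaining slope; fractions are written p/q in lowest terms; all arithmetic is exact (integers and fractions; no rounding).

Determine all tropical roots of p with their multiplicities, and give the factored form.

hull edge (i=0, c=-7) to (i=1, c=-2): slope 5, span 1
hull edge (i=1, c=-2) to (i=7, c=4): slope 1, span 6
hull edge (i=7, c=4) to (i=8, c=0): slope -4, span 1
Factored form: p(x) = 0 ⊗ (x ⊕ (-5)) ⊗ (x ⊕ (-1)) ⊗ (x ⊕ (-1)) ⊗ (x ⊕ (-1)) ⊗ (x ⊕ (-1)) ⊗ (x ⊕ (-1)) ⊗ (x ⊕ (-1)) ⊗ (x ⊕ 4)
Answer: roots = -5 (mult 1), -1 (mult 6), 4 (mult 1)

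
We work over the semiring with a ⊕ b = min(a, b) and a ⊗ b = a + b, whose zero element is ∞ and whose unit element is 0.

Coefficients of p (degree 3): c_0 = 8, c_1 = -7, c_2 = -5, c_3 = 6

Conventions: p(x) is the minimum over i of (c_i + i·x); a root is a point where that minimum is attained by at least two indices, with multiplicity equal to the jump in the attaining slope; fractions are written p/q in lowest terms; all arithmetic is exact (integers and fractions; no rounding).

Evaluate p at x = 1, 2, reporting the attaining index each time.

p(1) = min(8+0·1=8, -7+1·1=-6, -5+2·1=-3, 6+3·1=9) = -6 (attained by i=1)
p(2) = min(8+0·2=8, -7+1·2=-5, -5+2·2=-1, 6+3·2=12) = -5 (attained by i=1)
Answer: p(1) = -6; p(2) = -5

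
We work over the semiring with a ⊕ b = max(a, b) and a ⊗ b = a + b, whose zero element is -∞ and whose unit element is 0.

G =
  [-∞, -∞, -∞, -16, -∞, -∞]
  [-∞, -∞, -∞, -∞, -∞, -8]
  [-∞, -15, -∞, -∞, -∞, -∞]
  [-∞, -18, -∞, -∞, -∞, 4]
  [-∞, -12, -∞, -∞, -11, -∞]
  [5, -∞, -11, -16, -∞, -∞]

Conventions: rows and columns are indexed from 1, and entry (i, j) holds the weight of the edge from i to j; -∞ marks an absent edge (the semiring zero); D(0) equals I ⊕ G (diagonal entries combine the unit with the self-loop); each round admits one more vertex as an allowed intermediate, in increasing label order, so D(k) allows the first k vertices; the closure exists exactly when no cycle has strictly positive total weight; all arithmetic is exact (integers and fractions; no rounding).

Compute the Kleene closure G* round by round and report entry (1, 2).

D(0):
  [0, -∞, -∞, -16, -∞, -∞]
  [-∞, 0, -∞, -∞, -∞, -8]
  [-∞, -15, 0, -∞, -∞, -∞]
  [-∞, -18, -∞, 0, -∞, 4]
  [-∞, -12, -∞, -∞, 0, -∞]
  [5, -∞, -11, -16, -∞, 0]
D(1):
  [0, -∞, -∞, -16, -∞, -∞]
  [-∞, 0, -∞, -∞, -∞, -8]
  [-∞, -15, 0, -∞, -∞, -∞]
  [-∞, -18, -∞, 0, -∞, 4]
  [-∞, -12, -∞, -∞, 0, -∞]
  [5, -∞, -11, -11, -∞, 0]
D(2):
  [0, -∞, -∞, -16, -∞, -∞]
  [-∞, 0, -∞, -∞, -∞, -8]
  [-∞, -15, 0, -∞, -∞, -23]
  [-∞, -18, -∞, 0, -∞, 4]
  [-∞, -12, -∞, -∞, 0, -20]
  [5, -∞, -11, -11, -∞, 0]
D(3):
  [0, -∞, -∞, -16, -∞, -∞]
  [-∞, 0, -∞, -∞, -∞, -8]
  [-∞, -15, 0, -∞, -∞, -23]
  [-∞, -18, -∞, 0, -∞, 4]
  [-∞, -12, -∞, -∞, 0, -20]
  [5, -26, -11, -11, -∞, 0]
D(4):
  [0, -34, -∞, -16, -∞, -12]
  [-∞, 0, -∞, -∞, -∞, -8]
  [-∞, -15, 0, -∞, -∞, -23]
  [-∞, -18, -∞, 0, -∞, 4]
  [-∞, -12, -∞, -∞, 0, -20]
  [5, -26, -11, -11, -∞, 0]
D(5):
  [0, -34, -∞, -16, -∞, -12]
  [-∞, 0, -∞, -∞, -∞, -8]
  [-∞, -15, 0, -∞, -∞, -23]
  [-∞, -18, -∞, 0, -∞, 4]
  [-∞, -12, -∞, -∞, 0, -20]
  [5, -26, -11, -11, -∞, 0]
D(6):
  [0, -34, -23, -16, -∞, -12]
  [-3, 0, -19, -19, -∞, -8]
  [-18, -15, 0, -34, -∞, -23]
  [9, -18, -7, 0, -∞, 4]
  [-15, -12, -31, -31, 0, -20]
  [5, -26, -11, -11, -∞, 0]
Answer: G*[1][2] = -34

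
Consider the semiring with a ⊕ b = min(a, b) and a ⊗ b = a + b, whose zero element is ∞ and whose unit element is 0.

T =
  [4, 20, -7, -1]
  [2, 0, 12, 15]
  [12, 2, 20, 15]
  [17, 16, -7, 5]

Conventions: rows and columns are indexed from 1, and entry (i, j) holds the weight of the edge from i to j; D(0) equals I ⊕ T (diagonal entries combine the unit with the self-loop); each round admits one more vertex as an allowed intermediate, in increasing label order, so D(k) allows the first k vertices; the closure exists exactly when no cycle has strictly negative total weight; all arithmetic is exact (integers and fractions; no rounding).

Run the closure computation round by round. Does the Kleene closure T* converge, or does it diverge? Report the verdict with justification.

D(0):
  [0, 20, -7, -1]
  [2, 0, 12, 15]
  [12, 2, 0, 15]
  [17, 16, -7, 0]
D(1):
  [0, 20, -7, -1]
  [2, 0, -5, 1]
  [12, 2, 0, 11]
  [17, 16, -7, 0]
Detection: at round 2, diagonal entry (3, 3) turns strictly negative.
Key observation: the cycle 3->2->1->3 has total weight 2 + 2 + (-7), which is strictly negative.
Answer: DIVERGES — negative cycle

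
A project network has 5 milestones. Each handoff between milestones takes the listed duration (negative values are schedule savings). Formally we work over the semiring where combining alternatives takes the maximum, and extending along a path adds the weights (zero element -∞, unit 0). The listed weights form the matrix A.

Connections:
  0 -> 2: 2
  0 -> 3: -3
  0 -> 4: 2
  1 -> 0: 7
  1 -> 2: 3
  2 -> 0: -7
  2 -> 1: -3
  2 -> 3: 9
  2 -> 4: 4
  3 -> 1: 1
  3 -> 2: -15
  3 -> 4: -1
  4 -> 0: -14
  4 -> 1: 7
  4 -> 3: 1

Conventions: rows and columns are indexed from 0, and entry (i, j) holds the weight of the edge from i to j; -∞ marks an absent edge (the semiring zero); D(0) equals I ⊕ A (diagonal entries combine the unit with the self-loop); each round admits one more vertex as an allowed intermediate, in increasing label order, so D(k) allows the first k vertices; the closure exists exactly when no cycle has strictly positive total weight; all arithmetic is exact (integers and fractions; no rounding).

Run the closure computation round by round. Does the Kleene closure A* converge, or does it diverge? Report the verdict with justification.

D(0):
  [0, -∞, 2, -3, 2]
  [7, 0, 3, -∞, -∞]
  [-7, -3, 0, 9, 4]
  [-∞, 1, -15, 0, -1]
  [-14, 7, -∞, 1, 0]
D(1):
  [0, -∞, 2, -3, 2]
  [7, 0, 9, 4, 9]
  [-7, -3, 0, 9, 4]
  [-∞, 1, -15, 0, -1]
  [-14, 7, -12, 1, 0]
Detection: at round 2, diagonal entry (2, 2) turns strictly positive.
Key observation: the cycle 2->1->0->2 has total weight (-3) + 7 + 2, which is strictly positive.
Answer: DIVERGES — positive cycle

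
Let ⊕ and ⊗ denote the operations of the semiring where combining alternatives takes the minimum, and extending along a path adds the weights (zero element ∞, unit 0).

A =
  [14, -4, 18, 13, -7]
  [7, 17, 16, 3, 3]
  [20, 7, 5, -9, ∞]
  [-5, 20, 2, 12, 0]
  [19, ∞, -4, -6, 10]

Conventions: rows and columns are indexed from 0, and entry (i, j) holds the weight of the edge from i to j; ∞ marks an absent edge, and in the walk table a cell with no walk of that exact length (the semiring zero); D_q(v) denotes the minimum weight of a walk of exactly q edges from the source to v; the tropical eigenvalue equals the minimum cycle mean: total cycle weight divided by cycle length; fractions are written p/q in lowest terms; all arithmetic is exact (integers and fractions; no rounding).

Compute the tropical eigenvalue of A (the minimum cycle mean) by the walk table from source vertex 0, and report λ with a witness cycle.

q=0: [0, ∞, ∞, ∞, ∞]
q=1: [14, -4, 18, 13, -7]
q=2: [3, 10, -11, -13, -1]
q=3: [-18, -4, -11, -20, -13]
q=4: [-25, -22, -18, -20, -25]
q=5: [-25, -29, -29, -31, -32]
Optimal cycle mean attained by: cycle 0->4->2->3->0, total (-7) + (-4) + (-9) + (-5), length 4.
Answer: λ = -25/4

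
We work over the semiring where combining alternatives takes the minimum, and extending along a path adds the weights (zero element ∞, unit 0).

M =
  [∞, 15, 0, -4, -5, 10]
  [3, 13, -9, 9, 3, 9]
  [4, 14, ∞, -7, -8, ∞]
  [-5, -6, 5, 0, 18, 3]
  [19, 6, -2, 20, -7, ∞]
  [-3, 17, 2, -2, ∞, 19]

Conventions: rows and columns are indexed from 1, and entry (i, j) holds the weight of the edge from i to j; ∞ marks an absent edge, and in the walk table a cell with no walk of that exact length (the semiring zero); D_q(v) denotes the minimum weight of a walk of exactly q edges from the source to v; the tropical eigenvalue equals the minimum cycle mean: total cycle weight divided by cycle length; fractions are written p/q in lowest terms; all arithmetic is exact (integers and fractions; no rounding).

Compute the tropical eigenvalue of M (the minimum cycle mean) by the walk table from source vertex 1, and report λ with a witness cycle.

q=0: [0, ∞, ∞, ∞, ∞, ∞]
q=1: [∞, 15, 0, -4, -5, 10]
q=2: [-9, -10, -7, -7, -12, -1]
q=3: [-12, -13, -19, -14, -19, -4]
q=4: [-19, -20, -22, -26, -27, -11]
q=5: [-31, -32, -29, -29, -34, -23]
q=6: [-34, -35, -41, -36, -41, -26]
Optimal cycle mean attained by: cycle 2->3->4->2, total (-9) + (-7) + (-6), length 3.
Answer: λ = -22/3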